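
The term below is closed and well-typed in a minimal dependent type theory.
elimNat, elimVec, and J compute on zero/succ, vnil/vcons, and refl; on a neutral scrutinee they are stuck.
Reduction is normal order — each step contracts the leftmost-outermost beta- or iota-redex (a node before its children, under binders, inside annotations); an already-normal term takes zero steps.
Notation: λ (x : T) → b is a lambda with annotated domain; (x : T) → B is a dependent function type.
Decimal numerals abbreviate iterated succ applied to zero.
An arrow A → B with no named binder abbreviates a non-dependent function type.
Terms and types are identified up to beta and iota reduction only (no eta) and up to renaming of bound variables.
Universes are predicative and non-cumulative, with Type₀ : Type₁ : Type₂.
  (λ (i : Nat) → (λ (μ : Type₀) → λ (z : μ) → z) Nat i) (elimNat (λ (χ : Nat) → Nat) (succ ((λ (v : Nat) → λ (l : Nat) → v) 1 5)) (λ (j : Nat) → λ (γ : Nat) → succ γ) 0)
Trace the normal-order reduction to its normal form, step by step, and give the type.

normal-order reduction:
  (λ (i : Nat) → (λ (μ : Type₀) → λ (z : μ) → z) Nat i) (elimNat (λ (χ : Nat) → Nat) (succ ((λ (v : Nat) → λ (l : Nat) → v) 1 5)) (λ (j : Nat) → λ (γ : Nat) → succ γ) 0)
  ~> (λ (i : Type₀) → λ (μ : i) → μ) Nat (elimNat (λ (z : Nat) → Nat) (succ ((λ (χ : Nat) → λ (v : Nat) → χ) 1 5)) (λ (l : Nat) → λ (j : Nat) → succ j) 0)
  ~> (λ (i : Nat) → i) (elimNat (λ (μ : Nat) → Nat) (succ ((λ (z : Nat) → λ (χ : Nat) → z) 1 5)) (λ (v : Nat) → λ (l : Nat) → succ l) 0)
  ~> elimNat (λ (i : Nat) → Nat) (succ ((λ (μ : Nat) → λ (z : Nat) → μ) 1 5)) (λ (χ : Nat) → λ (v : Nat) → succ v) 0
  ~> succ ((λ (i : Nat) → λ (μ : Nat) → i) 1 5)
  ~> succ ((λ (i : Nat) → 1) 5)
  ~> 2
the term's type:
  Nat


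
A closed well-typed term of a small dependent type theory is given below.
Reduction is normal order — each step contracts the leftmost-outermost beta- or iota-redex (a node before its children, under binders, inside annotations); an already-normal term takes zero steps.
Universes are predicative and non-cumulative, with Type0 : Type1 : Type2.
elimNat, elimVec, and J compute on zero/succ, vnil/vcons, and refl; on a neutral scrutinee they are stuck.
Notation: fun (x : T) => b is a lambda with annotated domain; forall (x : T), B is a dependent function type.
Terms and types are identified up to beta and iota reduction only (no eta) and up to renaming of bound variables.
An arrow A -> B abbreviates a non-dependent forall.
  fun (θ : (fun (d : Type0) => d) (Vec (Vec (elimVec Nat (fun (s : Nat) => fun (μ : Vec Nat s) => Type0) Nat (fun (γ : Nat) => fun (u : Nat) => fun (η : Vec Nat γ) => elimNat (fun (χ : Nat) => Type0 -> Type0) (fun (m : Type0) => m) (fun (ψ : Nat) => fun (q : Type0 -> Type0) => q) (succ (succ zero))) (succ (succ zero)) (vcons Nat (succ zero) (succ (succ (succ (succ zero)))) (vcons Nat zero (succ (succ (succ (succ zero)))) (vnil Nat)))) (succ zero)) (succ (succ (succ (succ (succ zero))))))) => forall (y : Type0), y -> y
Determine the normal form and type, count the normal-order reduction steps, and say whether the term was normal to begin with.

normal form:
  fun (θ : Vec (Vec Nat (succ zero)) (succ (succ (succ (succ (succ zero)))))) => forall (d : Type0), d -> d
the term's type:
  Vec (Vec Nat (succ zero)) (succ (succ (succ (succ (succ zero))))) -> Type1
reduction steps (normal order): 26
already normal: no
first redex: a beta-redex


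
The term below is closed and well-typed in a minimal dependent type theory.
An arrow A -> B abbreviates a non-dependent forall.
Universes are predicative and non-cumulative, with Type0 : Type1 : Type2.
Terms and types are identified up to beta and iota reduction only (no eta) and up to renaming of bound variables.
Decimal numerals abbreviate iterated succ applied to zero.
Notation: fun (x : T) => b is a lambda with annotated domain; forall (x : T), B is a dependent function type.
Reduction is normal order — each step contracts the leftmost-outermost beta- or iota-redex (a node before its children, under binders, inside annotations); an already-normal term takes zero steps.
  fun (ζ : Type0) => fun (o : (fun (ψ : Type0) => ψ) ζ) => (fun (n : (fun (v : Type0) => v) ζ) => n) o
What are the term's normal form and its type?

reduced normal form:
  fun (ζ : Type0) => fun (o : ζ) => o
the term's type:
  forall (ζ : Type0), ζ -> ζ


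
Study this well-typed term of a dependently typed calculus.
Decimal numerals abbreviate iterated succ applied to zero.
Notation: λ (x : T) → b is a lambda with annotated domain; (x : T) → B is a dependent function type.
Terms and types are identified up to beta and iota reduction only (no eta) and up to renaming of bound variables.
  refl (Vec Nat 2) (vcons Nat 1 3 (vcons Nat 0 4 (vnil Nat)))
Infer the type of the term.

inferred type:
  Eq (Vec Nat 2) (vcons Nat 1 3 (vcons Nat 0 4 (vnil Nat))) (vcons Nat 1 3 (vcons Nat 0 4 (vnil Nat)))


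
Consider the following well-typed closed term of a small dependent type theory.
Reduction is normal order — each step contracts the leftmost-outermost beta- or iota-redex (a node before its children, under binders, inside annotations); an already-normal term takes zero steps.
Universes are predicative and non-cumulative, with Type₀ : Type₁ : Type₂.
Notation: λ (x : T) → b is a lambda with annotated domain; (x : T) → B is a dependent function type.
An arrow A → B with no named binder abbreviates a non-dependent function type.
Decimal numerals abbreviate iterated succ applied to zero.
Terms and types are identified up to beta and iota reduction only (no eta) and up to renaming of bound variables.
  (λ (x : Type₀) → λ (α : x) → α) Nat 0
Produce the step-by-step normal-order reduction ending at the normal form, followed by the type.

normal-order reduction:
  (λ (x : Type₀) → λ (α : x) → α) Nat 0
  ~> (λ (x : Nat) → x) 0
  ~> 0
type:
  Nat


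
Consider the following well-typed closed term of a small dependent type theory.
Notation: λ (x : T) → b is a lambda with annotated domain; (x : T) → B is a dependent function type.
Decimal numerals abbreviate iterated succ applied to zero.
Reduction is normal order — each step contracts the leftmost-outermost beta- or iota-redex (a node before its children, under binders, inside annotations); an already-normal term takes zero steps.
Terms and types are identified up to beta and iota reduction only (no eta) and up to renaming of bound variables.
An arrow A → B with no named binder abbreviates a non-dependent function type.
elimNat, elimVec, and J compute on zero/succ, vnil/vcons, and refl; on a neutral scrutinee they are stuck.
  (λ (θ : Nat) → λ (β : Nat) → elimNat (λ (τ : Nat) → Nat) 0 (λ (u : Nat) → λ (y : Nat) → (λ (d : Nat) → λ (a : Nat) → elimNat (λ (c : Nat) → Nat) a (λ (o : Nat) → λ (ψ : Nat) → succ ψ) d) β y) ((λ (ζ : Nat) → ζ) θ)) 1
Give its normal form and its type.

resulting normal form:
  λ (θ : Nat) → elimNat (λ (β : Nat) → Nat) 0 (λ (τ : Nat) → λ (u : Nat) → succ u) θ
type:
  Nat → Nat


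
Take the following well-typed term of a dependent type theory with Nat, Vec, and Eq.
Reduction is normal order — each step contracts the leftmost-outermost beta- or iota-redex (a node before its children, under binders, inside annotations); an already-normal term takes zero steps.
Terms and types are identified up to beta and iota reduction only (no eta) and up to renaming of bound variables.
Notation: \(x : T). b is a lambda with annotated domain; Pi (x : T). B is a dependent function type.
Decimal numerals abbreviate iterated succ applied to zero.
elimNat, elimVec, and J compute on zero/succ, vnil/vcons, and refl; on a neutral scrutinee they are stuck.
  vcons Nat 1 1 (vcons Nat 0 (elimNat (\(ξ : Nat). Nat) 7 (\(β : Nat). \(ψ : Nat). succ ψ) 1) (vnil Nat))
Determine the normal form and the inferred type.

reduced normal form:
  vcons Nat 1 1 (vcons Nat 0 8 (vnil Nat))
type:
  Vec Nat 2
observation: the term reaches its normal form after 4 normal-order steps.


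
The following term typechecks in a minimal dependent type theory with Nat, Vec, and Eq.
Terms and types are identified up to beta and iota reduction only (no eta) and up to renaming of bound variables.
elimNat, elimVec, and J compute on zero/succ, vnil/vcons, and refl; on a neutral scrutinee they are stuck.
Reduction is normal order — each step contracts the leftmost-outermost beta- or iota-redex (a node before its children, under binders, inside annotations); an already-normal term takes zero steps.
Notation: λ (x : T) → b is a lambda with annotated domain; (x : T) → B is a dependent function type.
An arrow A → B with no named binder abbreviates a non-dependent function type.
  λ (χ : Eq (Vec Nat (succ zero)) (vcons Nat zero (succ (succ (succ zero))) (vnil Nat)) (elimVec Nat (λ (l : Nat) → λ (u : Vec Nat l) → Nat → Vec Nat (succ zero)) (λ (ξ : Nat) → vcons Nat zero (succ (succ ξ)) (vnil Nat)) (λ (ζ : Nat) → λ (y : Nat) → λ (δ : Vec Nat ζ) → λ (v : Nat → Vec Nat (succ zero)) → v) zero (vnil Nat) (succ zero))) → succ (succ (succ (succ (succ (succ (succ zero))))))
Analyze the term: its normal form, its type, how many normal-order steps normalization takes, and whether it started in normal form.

normal form:
  λ (χ : Eq (Vec Nat (succ zero)) (vcons Nat zero (succ (succ (succ zero))) (vnil Nat)) (vcons Nat zero (succ (succ (succ zero))) (vnil Nat))) → succ (succ (succ (succ (succ (succ (succ zero))))))
the term's type:
  Eq (Vec Nat (succ zero)) (vcons Nat zero (succ (succ (succ zero))) (vnil Nat)) (vcons Nat zero (succ (succ (succ zero))) (vnil Nat)) → Nat
normal-order step count: 2
already normal: no
first contracted redex: an elimVec iota-redex


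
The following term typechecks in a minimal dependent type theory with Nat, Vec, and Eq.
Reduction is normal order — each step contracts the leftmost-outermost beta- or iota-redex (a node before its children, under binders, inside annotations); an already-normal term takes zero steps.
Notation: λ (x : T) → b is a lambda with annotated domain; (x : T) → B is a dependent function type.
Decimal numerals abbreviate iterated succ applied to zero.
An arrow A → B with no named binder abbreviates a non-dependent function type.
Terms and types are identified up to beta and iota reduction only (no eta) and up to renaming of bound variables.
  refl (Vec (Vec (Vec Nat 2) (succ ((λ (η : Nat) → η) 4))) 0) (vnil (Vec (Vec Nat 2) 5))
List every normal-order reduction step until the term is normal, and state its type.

normal-order reduction sequence:
  refl (Vec (Vec (Vec Nat 2) (succ ((λ (η : Nat) → η) 4))) 0) (vnil (Vec (Vec Nat 2) 5))
  ~> refl (Vec (Vec (Vec Nat 2) 5) 0) (vnil (Vec (Vec Nat 2) 5))
the term's type:
  Eq (Vec (Vec (Vec Nat 2) 5) 0) (vnil (Vec (Vec Nat 2) 5)) (vnil (Vec (Vec Nat 2) 5))


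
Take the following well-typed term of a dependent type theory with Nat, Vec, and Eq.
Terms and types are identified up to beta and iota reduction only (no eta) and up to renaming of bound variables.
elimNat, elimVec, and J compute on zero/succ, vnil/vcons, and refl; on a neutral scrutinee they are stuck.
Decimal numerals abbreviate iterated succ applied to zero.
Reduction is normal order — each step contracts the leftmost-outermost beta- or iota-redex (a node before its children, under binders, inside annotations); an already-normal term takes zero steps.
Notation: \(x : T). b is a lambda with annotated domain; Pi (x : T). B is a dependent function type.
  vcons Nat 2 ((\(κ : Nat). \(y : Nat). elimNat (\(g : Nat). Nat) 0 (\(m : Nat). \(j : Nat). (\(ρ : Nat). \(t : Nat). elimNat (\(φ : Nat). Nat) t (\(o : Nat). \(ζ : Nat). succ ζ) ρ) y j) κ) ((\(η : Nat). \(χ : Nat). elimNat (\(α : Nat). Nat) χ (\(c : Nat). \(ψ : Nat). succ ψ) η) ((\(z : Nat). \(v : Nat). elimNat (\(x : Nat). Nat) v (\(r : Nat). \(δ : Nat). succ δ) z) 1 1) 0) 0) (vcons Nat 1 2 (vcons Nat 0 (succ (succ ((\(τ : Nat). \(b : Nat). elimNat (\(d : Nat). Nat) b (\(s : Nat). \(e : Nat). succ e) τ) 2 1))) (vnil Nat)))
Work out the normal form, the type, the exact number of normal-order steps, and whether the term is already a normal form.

reduced normal form:
  vcons Nat 2 0 (vcons Nat 1 2 (vcons Nat 0 5 (vnil Nat)))
inferred type:
  Vec Nat 3
steps to reach normal form (normal order): 36
started in normal form: no
first redex: a beta-redex


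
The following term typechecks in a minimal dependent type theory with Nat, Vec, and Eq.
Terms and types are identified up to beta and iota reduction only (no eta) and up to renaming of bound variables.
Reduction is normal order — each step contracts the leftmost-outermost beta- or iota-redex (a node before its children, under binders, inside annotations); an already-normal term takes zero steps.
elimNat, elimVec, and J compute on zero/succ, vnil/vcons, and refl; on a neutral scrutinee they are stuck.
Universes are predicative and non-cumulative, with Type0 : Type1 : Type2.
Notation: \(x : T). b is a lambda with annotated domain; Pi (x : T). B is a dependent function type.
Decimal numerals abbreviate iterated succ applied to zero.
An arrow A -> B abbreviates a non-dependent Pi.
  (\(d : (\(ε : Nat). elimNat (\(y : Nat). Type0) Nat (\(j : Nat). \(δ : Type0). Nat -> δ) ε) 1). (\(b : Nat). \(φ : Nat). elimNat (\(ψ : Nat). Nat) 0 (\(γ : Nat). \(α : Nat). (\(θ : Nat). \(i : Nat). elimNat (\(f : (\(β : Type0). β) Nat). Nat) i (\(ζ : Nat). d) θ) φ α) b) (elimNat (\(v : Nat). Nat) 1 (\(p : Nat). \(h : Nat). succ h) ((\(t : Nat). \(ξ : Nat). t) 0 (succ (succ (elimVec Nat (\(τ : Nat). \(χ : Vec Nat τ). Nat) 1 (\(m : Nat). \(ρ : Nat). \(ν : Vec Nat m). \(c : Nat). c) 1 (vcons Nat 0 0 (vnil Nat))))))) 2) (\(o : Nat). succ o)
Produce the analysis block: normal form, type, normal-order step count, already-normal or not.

normal form:
  2
inferred type:
  Nat
reduction steps (normal order): 19
started in normal form: no
first contracted redex: a beta-redex


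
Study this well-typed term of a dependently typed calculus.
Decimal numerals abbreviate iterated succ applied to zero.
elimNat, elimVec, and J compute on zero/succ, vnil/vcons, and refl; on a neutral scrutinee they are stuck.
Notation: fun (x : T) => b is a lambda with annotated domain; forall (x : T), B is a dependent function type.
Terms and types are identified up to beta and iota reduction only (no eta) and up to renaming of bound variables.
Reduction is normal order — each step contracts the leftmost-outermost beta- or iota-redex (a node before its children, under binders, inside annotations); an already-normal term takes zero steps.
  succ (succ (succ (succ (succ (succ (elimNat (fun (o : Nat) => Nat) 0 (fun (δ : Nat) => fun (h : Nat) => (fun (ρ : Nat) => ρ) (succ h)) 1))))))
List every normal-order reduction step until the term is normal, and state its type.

normal-order reduction:
  succ (succ (succ (succ (succ (succ (elimNat (fun (o : Nat) => Nat) 0 (fun (δ : Nat) => fun (h : Nat) => (fun (ρ : Nat) => ρ) (succ h)) 1))))))
  ~> succ (succ (succ (succ (succ (succ ((fun (o : Nat) => fun (δ : Nat) => (fun (h : Nat) => h) (succ δ)) 0 (elimNat (fun (ρ : Nat) => Nat) 0 (fun (α : Nat) => fun (j : Nat) => (fun (v : Nat) => v) (succ j)) 0)))))))
  ~> succ (succ (succ (succ (succ (succ ((fun (o : Nat) => (fun (δ : Nat) => δ) (succ o)) (elimNat (fun (h : Nat) => Nat) 0 (fun (ρ : Nat) => fun (α : Nat) => (fun (j : Nat) => j) (succ α)) 0)))))))
  ~> succ (succ (succ (succ (succ (succ ((fun (o : Nat) => o) (succ (elimNat (fun (δ : Nat) => Nat) 0 (fun (h : Nat) => fun (ρ : Nat) => (fun (α : Nat) => α) (succ ρ)) 0))))))))
  ~> succ (succ (succ (succ (succ (succ (succ (elimNat (fun (o : Nat) => Nat) 0 (fun (δ : Nat) => fun (h : Nat) => (fun (ρ : Nat) => ρ) (succ h)) 0)))))))
  ~> 7
type:
  Nat


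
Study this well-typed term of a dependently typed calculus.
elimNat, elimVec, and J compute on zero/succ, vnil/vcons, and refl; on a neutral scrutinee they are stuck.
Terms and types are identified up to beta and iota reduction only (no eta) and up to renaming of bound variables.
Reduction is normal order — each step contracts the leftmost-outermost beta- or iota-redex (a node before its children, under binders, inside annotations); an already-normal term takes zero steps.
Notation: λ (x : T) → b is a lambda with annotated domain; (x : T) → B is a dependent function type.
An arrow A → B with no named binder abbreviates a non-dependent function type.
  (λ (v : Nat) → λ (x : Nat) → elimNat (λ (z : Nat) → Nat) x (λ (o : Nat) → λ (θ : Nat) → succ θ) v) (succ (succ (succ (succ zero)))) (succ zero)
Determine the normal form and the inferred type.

resulting normal form:
  succ (succ (succ (succ (succ zero))))
the term's type:
  Nat
observation: the term reaches its normal form after 15 normal-order steps.


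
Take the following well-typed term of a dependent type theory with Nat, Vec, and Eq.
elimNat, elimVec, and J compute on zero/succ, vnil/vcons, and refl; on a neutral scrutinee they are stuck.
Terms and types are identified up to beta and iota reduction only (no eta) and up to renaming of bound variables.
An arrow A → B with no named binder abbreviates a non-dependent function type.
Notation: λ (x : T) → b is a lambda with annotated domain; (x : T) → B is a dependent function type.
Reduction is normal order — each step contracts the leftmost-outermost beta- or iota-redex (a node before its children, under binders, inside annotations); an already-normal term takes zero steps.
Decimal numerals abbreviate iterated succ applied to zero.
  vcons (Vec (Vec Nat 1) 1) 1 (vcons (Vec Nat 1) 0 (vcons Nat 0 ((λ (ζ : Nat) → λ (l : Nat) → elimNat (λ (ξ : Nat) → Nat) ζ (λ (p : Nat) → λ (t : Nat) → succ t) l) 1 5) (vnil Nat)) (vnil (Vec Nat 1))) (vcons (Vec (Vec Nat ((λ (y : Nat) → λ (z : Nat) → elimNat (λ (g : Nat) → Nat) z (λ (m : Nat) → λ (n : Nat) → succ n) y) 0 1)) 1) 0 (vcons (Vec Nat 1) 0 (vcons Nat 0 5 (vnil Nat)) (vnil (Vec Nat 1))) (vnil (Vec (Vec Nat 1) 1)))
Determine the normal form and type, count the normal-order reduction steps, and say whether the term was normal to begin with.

reduced normal form:
  vcons (Vec (Vec Nat 1) 1) 1 (vcons (Vec Nat 1) 0 (vcons Nat 0 6 (vnil Nat)) (vnil (Vec Nat 1))) (vcons (Vec (Vec Nat 1) 1) 0 (vcons (Vec Nat 1) 0 (vcons Nat 0 5 (vnil Nat)) (vnil (Vec Nat 1))) (vnil (Vec (Vec Nat 1) 1)))
type:
  Vec (Vec (Vec Nat 1) 1) 2
normal-order step count: 21
already normal: no
first contracted redex: a beta-redex


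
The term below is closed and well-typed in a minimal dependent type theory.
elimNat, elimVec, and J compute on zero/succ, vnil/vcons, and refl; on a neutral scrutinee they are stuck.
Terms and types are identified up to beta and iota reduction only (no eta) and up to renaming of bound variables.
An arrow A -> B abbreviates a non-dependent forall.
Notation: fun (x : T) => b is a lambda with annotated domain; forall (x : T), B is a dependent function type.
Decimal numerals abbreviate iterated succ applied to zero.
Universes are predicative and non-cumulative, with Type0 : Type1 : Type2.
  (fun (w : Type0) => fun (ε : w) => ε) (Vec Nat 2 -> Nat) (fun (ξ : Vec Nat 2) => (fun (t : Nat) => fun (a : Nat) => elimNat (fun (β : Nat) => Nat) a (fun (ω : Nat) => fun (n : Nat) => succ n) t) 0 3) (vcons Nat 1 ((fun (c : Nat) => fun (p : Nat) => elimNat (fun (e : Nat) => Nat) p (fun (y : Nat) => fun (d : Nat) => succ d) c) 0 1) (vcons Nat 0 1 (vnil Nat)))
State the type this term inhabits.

type:
  Nat


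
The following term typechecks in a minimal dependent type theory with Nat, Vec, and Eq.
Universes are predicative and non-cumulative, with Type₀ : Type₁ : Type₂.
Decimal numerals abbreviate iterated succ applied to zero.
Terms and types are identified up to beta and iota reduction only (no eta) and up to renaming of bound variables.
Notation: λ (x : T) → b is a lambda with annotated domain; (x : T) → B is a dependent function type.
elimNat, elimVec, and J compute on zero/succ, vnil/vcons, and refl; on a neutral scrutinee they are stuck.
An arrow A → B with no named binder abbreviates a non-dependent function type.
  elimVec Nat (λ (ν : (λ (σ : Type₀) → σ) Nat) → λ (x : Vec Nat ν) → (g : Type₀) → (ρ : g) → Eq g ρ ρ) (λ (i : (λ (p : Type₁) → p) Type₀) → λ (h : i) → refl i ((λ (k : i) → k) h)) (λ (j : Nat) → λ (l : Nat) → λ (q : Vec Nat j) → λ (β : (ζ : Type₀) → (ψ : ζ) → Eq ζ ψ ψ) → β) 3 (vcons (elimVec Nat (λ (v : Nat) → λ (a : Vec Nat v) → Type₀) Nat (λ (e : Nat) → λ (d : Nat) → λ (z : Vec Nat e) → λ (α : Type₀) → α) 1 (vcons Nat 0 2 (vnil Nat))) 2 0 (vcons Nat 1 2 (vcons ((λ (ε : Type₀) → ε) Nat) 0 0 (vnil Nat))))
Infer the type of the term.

the term's type:
  (ν : Type₀) → (σ : ν) → Eq ν σ σ


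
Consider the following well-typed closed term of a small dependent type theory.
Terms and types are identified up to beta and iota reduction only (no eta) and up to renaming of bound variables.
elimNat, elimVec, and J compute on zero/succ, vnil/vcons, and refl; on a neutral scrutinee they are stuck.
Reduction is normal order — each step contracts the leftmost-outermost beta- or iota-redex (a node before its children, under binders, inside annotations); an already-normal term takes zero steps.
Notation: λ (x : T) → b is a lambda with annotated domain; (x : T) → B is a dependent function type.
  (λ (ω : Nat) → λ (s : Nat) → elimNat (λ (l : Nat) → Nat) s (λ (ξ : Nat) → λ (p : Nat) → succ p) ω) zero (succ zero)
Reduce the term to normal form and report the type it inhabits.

resulting normal form:
  succ zero
the term's type:
  Nat
observation: 3 normal-order steps normalize the term, beginning with a beta-redex.


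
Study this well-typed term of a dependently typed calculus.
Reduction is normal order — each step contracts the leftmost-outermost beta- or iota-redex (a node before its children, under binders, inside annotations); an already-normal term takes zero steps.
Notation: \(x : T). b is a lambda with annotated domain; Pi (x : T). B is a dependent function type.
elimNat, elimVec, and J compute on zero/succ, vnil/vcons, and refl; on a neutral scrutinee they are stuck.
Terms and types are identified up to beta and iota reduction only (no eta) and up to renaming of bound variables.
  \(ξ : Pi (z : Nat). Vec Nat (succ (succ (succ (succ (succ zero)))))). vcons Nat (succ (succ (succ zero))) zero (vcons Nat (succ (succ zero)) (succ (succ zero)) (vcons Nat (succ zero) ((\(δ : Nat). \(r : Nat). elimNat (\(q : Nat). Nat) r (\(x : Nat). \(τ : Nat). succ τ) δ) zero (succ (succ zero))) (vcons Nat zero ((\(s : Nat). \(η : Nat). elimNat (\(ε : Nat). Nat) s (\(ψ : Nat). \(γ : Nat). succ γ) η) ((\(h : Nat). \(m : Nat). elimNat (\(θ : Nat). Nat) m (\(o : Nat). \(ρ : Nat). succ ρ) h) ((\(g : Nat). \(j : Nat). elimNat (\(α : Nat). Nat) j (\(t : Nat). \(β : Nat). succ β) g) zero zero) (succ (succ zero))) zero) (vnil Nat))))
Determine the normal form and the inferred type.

reduced normal form:
  \(ξ : Pi (z : Nat). Vec Nat (succ (succ (succ (succ (succ zero)))))). vcons Nat (succ (succ (succ zero))) zero (vcons Nat (succ (succ zero)) (succ (succ zero)) (vcons Nat (succ zero) (succ (succ zero)) (vcons Nat zero (succ (succ zero)) (vnil Nat))))
the term's type:
  Pi (ξ : Pi (z : Nat). Vec Nat (succ (succ (succ (succ (succ zero)))))). Vec Nat (succ (succ (succ (succ zero))))


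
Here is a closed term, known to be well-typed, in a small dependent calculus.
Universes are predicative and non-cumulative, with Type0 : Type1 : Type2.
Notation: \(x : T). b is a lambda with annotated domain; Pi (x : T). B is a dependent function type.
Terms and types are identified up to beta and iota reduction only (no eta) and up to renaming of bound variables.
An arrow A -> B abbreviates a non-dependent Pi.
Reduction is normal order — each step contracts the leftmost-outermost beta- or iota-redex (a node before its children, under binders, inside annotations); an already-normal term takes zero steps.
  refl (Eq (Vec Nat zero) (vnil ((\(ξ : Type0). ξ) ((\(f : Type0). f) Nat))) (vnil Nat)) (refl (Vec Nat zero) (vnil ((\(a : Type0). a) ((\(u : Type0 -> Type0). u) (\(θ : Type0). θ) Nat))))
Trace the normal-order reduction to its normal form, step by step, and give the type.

normal-order reduction sequence:
  refl (Eq (Vec Nat zero) (vnil ((\(ξ : Type0). ξ) ((\(f : Type0). f) Nat))) (vnil Nat)) (refl (Vec Nat zero) (vnil ((\(a : Type0). a) ((\(u : Type0 -> Type0). u) (\(θ : Type0). θ) Nat))))
  ~> refl (Eq (Vec Nat zero) (vnil ((\(ξ : Type0). ξ) Nat)) (vnil Nat)) (refl (Vec Nat zero) (vnil ((\(f : Type0). f) ((\(a : Type0 -> Type0). a) (\(u : Type0). u) Nat))))
  ~> refl (Eq (Vec Nat zero) (vnil Nat) (vnil Nat)) (refl (Vec Nat zero) (vnil ((\(ξ : Type0). ξ) ((\(f : Type0 -> Type0). f) (\(a : Type0). a) Nat))))
  ~> refl (Eq (Vec Nat zero) (vnil Nat) (vnil Nat)) (refl (Vec Nat zero) (vnil ((\(ξ : Type0 -> Type0). ξ) (\(f : Type0). f) Nat)))
  ~> refl (Eq (Vec Nat zero) (vnil Nat) (vnil Nat)) (refl (Vec Nat zero) (vnil ((\(ξ : Type0). ξ) Nat)))
  ~> refl (Eq (Vec Nat zero) (vnil Nat) (vnil Nat)) (refl (Vec Nat zero) (vnil Nat))
the term's type:
  Eq (Eq (Vec Nat zero) (vnil Nat) (vnil Nat)) (refl (Vec Nat zero) (vnil Nat)) (refl (Vec Nat zero) (vnil Nat))


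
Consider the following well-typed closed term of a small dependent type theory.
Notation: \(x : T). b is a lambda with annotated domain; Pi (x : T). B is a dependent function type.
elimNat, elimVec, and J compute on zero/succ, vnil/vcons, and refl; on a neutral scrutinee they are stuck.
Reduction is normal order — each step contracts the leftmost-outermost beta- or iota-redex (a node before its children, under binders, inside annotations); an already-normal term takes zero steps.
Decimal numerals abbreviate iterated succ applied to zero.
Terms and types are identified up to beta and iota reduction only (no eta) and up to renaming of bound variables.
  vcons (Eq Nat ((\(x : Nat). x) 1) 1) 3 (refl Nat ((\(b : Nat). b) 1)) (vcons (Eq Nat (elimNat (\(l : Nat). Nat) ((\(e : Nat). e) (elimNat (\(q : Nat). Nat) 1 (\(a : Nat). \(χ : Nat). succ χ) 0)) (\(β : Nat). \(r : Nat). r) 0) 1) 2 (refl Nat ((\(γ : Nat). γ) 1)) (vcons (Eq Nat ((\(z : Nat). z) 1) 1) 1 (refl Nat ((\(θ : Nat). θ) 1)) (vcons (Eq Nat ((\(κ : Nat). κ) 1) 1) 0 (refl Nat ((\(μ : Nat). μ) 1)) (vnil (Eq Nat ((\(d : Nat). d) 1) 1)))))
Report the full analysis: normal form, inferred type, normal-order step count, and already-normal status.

normal form:
  vcons (Eq Nat 1 1) 3 (refl Nat 1) (vcons (Eq Nat 1 1) 2 (refl Nat 1) (vcons (Eq Nat 1 1) 1 (refl Nat 1) (vcons (Eq Nat 1 1) 0 (refl Nat 1) (vnil (Eq Nat 1 1)))))
inferred type:
  Vec (Eq Nat 1 1) 4
normal-order step count: 11
term was already normal: no
first redex: a beta-redex


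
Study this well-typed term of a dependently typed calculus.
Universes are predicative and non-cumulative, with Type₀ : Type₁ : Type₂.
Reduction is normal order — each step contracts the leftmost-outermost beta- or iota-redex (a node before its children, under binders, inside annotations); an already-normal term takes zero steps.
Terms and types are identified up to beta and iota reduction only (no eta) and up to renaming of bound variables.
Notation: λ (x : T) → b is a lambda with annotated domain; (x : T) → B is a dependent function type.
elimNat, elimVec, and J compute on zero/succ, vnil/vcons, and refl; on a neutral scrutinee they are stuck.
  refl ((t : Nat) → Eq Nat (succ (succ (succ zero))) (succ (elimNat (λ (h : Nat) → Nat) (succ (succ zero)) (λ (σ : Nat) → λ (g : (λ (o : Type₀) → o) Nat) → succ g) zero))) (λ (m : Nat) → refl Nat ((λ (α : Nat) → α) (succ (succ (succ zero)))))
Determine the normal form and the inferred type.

reduced normal form:
  refl ((t : Nat) → Eq Nat (succ (succ (succ zero))) (succ (succ (succ zero)))) (λ (h : Nat) → refl Nat (succ (succ (succ zero))))
inferred type:
  Eq ((t : Nat) → Eq Nat (succ (succ (succ zero))) (succ (succ (succ zero)))) (λ (h : Nat) → refl Nat (succ (succ (succ zero)))) (λ (σ : Nat) → refl Nat (succ (succ (succ zero))))
observation: the term reaches its normal form after 2 normal-order steps.


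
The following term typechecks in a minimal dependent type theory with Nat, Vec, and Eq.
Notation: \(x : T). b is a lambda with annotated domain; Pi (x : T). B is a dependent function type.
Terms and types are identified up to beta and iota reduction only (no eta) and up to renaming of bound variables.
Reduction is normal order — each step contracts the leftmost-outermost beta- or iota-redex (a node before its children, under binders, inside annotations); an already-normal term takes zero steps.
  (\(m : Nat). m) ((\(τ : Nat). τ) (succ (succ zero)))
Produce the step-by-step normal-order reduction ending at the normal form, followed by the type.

reduction (normal order):
  (\(m : Nat). m) ((\(τ : Nat). τ) (succ (succ zero)))
  ~> (\(m : Nat). m) (succ (succ zero))
  ~> succ (succ zero)
inferred type:
  Nat


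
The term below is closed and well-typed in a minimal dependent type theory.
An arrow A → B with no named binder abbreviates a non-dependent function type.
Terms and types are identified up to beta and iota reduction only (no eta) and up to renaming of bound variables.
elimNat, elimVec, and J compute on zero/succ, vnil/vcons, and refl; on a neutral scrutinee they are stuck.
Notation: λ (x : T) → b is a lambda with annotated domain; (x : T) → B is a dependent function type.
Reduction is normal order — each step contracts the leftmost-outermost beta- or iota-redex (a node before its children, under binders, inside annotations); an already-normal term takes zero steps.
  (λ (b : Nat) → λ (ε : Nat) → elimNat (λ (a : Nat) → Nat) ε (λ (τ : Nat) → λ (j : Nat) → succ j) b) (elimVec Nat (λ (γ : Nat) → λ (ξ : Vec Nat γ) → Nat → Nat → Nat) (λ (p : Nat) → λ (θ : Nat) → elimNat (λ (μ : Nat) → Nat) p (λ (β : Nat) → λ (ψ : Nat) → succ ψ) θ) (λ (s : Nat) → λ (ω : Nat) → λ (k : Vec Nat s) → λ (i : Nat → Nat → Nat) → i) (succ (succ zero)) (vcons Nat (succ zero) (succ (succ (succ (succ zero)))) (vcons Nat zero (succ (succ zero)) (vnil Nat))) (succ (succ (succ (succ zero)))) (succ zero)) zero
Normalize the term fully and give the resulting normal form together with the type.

resulting normal form:
  succ (succ (succ (succ (succ zero))))
inferred type:
  Nat
observation: the first redex contracted is a beta-redex; the normal form is reached in 35 normal-order steps.


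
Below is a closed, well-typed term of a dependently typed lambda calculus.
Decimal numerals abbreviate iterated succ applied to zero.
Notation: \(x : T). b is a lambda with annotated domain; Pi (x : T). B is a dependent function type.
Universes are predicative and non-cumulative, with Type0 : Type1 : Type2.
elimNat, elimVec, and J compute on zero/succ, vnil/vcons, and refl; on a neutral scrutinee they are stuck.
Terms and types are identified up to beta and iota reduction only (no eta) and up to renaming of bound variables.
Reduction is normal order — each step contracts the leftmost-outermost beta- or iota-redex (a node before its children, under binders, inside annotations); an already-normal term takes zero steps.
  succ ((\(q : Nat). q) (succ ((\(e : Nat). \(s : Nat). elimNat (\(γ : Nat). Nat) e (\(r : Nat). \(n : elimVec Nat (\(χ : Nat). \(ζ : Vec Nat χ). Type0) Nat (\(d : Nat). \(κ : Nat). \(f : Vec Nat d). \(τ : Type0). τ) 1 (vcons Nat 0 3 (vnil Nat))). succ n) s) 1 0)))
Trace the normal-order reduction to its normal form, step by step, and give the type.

normal-order reduction:
  succ ((\(q : Nat). q) (succ ((\(e : Nat). \(s : Nat). elimNat (\(γ : Nat). Nat) e (\(r : Nat). \(n : elimVec Nat (\(χ : Nat). \(ζ : Vec Nat χ). Type0) Nat (\(d : Nat). \(κ : Nat). \(f : Vec Nat d). \(τ : Type0). τ) 1 (vcons Nat 0 3 (vnil Nat))). succ n) s) 1 0)))
  ~> succ (succ ((\(q : Nat). \(e : Nat). elimNat (\(s : Nat). Nat) q (\(γ : Nat). \(r : elimVec Nat (\(n : Nat). \(χ : Vec Nat n). Type0) Nat (\(ζ : Nat). \(d : Nat). \(κ : Vec Nat ζ). \(f : Type0). f) 1 (vcons Nat 0 3 (vnil Nat))). succ r) e) 1 0))
  ~> succ (succ ((\(q : Nat). elimNat (\(e : Nat). Nat) 1 (\(s : Nat). \(γ : elimVec Nat (\(r : Nat). \(n : Vec Nat r). Type0) Nat (\(χ : Nat). \(ζ : Nat). \(d : Vec Nat χ). \(κ : Type0). κ) 1 (vcons Nat 0 3 (vnil Nat))). succ γ) q) 0))
  ~> succ (succ (elimNat (\(q : Nat). Nat) 1 (\(e : Nat). \(s : elimVec Nat (\(γ : Nat). \(r : Vec Nat γ). Type0) Nat (\(n : Nat). \(χ : Nat). \(ζ : Vec Nat n). \(d : Type0). d) 1 (vcons Nat 0 3 (vnil Nat))). succ s) 0))
  ~> 3
the term's type:
  Nat


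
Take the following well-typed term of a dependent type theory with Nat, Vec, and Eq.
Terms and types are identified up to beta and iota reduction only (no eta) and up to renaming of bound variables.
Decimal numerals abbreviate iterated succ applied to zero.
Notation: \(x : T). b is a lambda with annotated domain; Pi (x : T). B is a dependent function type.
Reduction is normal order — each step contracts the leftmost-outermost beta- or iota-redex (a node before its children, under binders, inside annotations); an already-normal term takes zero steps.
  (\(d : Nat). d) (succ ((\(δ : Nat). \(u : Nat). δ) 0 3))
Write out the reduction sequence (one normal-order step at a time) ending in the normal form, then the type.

reduction (normal order):
  (\(d : Nat). d) (succ ((\(δ : Nat). \(u : Nat). δ) 0 3))
  ~> succ ((\(d : Nat). \(δ : Nat). d) 0 3)
  ~> succ ((\(d : Nat). 0) 3)
  ~> 1
inferred type:
  Nat


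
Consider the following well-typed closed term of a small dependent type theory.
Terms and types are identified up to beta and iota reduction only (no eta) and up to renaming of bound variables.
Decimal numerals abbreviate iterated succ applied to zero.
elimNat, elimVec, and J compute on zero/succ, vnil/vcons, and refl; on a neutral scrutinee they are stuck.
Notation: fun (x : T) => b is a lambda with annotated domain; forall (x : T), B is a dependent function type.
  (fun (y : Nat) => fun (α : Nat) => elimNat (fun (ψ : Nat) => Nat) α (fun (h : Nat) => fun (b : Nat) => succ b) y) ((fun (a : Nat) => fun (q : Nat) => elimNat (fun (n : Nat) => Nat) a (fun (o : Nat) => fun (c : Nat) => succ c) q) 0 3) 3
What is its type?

inferred type:
  Nat


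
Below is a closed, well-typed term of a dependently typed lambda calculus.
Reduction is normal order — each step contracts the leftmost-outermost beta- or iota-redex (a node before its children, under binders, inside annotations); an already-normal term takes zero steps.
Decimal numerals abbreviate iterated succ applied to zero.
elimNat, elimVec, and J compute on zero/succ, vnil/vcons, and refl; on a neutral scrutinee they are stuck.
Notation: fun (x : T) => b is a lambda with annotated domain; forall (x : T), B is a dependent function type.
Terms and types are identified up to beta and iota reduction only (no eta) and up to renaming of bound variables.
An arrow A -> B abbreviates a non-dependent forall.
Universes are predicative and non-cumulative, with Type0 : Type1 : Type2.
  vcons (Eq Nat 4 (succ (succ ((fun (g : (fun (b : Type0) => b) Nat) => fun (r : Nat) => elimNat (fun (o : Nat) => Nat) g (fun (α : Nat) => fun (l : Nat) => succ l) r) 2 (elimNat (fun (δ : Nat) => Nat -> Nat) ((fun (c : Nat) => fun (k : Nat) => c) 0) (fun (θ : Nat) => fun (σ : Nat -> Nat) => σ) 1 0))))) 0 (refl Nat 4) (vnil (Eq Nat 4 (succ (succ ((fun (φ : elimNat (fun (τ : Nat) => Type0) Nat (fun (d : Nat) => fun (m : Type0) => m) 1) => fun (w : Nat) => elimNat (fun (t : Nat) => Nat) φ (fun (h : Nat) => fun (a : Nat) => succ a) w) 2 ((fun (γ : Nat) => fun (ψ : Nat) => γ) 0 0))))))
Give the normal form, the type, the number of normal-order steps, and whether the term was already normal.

reduced normal form:
  vcons (Eq Nat 4 4) 0 (refl Nat 4) (vnil (Eq Nat 4 4))
the term's type:
  Vec (Eq Nat 4 4) 1
reduction steps (normal order): 14
term was already normal: no
first contracted redex: a beta-redex


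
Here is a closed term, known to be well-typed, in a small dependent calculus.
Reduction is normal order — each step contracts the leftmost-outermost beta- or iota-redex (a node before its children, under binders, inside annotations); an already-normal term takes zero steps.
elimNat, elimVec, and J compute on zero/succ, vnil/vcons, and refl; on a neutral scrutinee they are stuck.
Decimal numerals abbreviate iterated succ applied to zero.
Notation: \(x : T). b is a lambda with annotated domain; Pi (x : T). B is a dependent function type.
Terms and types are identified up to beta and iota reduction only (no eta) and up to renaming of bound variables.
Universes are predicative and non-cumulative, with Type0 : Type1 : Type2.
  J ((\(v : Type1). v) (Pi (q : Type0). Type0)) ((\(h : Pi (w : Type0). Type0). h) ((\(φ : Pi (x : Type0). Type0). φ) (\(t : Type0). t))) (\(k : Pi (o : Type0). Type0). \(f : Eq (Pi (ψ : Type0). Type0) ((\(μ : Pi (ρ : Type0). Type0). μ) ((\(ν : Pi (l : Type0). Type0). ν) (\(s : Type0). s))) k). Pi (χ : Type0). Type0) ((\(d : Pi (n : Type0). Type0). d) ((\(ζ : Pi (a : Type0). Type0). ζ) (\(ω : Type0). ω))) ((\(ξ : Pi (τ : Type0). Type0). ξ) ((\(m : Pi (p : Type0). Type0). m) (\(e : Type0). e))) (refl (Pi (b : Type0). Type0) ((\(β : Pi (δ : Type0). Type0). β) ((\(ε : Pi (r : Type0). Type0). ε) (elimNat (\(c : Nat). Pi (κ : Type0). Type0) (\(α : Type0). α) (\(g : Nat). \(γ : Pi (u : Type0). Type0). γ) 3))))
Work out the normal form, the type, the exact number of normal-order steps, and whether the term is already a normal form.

normal form:
  \(v : Type0). v
type:
  Pi (v : Type0). Type0
reduction steps (normal order): 3
term was already normal: no
first contracted redex: a J iota-redex


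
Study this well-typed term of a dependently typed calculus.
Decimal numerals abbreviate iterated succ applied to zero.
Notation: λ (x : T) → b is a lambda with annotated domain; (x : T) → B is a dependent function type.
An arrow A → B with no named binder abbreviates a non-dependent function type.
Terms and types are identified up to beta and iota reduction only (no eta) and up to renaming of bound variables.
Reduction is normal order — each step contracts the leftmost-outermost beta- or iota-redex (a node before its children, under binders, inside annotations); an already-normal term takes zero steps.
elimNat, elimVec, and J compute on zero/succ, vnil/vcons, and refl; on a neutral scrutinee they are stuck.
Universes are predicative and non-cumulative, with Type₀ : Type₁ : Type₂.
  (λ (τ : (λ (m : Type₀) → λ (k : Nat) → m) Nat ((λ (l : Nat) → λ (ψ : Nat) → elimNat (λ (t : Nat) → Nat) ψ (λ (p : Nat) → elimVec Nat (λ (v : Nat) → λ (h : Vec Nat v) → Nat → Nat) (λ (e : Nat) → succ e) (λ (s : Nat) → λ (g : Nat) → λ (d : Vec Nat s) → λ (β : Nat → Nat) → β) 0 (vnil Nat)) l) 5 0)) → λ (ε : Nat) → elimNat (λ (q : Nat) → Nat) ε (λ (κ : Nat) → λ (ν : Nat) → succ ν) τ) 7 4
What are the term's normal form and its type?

resulting normal form:
  11
inferred type:
  Nat
observation: 24 normal-order steps separate the term from its normal form.


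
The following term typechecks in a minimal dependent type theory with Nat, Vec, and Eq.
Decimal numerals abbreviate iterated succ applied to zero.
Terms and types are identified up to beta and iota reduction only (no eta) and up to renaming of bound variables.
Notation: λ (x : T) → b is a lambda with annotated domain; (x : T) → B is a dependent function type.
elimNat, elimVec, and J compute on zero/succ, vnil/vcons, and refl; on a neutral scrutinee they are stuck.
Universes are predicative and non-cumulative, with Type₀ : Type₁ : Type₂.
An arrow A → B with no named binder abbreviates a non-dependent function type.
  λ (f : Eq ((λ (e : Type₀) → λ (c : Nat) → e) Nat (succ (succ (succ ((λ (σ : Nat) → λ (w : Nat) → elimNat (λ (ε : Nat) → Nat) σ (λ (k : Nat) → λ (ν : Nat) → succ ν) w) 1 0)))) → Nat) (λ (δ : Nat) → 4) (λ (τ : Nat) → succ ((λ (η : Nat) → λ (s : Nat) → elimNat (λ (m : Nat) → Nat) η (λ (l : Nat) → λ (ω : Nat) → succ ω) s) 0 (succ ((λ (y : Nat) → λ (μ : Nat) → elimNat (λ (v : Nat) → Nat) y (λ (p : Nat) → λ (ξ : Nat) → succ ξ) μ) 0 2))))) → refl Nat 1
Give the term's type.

the term's type:
  Eq (Nat → Nat) (λ (f : Nat) → 4) (λ (e : Nat) → 4) → Eq Nat 1 1
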